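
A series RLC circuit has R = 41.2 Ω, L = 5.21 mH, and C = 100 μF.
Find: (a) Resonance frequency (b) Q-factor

Step 1 — Resonance condition Im(Z)=0 gives ω₀ = 1/√(LC).
Step 2 — ω₀ = 1/√(0.00521·0.0001) = 1385 rad/s.
Step 3 — f₀ = ω₀/(2π) = 220.5 Hz.
Step 4 — Series Q: Q = ω₀L/R = 1385·0.00521/41.2 = 0.1752.

(a) f₀ = 220.5 Hz  (b) Q = 0.1752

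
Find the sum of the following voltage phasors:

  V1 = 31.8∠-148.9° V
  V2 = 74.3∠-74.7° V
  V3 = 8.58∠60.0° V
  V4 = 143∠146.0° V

Step 1 — Convert each phasor to rectangular form:
  V1 = 31.8·(cos(-148.9°) + j·sin(-148.9°)) = -27.23 - j16.43 V
  V2 = 74.3·(cos(-74.7°) + j·sin(-74.7°)) = 19.61 - j71.67 V
  V3 = 8.58·(cos(60.0°) + j·sin(60.0°)) = 4.29 + j7.43 V
  V4 = 143·(cos(146.0°) + j·sin(146.0°)) = -118.6 + j79.96 V
Step 2 — Sum components: V_total = -121.9 - j0.6973 V.
Step 3 — Convert to polar: |V_total| = 121.9 V, ∠V_total = -179.7°.

V_total = 121.9∠-179.7° V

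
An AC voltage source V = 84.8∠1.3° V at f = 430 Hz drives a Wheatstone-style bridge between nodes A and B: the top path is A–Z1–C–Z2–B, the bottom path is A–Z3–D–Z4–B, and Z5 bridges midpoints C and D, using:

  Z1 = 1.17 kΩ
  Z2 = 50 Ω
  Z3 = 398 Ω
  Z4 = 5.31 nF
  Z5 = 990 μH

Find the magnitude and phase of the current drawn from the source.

Step 1 — Angular frequency: ω = 2π·f = 2π·430 = 2702 rad/s.
Step 2 — Component impedances:
  Z1: Z = R = 1170 Ω
  Z2: Z = R = 50 Ω
  Z3: Z = R = 398 Ω
  Z4: Z = 1/(jωC) = -j/(ω·C) = 0 - j6.97e+04 Ω
  Z5: Z = jωL = j·2702·0.00099 = 0 + j2.675 Ω
Step 3 — Bridge requires nodal analysis (the Z5 bridge couples midpoints C and D, so the two paths cannot be reduced to a simple series/parallel combination). Setting node B to ground and injecting 1 A at node A, the 3-node admittance system at A, C, D solves to V_A = Z_AB = 347 + j1.453 Ω = 347∠0.2° Ω.
Step 4 — Source phasor: V = 84.8∠1.3° V = 84.78 + j1.924 V.
Step 5 — Ohm's law: I = V / Z_total = (84.78 + j1.924) / (347 + j1.453) = 0.2443 + j0.004521 A.
Step 6 — Convert to polar: |I| = 0.2444 A, ∠I = 1.1°.

I = 0.2444∠1.1° A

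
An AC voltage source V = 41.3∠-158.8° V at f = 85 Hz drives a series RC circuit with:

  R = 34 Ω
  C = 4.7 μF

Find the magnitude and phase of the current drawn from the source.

Step 1 — Angular frequency: ω = 2π·f = 2π·85 = 534.1 rad/s.
Step 2 — Component impedances:
  R: Z = R = 34 Ω
  C: Z = 1/(jωC) = -j/(ω·C) = 0 - j398.4 Ω
Step 3 — Series combination: Z_total = R + C = 34 - j398.4 Ω = 399.8∠-85.1° Ω.
Step 4 — Source phasor: V = 41.3∠-158.8° V = -38.5 - j14.94 V.
Step 5 — Ohm's law: I = V / Z_total = (-38.5 - j14.94) / (34 - j398.4) = 0.02903 - j0.09913 A.
Step 6 — Convert to polar: |I| = 0.1033 A, ∠I = -73.7°.

I = 0.1033∠-73.7° A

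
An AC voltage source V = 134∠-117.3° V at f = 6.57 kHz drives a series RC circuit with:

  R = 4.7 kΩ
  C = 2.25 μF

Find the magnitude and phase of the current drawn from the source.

Step 1 — Angular frequency: ω = 2π·f = 2π·6570 = 4.128e+04 rad/s.
Step 2 — Component impedances:
  R: Z = R = 4700 Ω
  C: Z = 1/(jωC) = -j/(ω·C) = 0 - j10.77 Ω
Step 3 — Series combination: Z_total = R + C = 4700 - j10.77 Ω = 4700∠-0.1° Ω.
Step 4 — Source phasor: V = 134∠-117.3° V = -61.46 - j119.1 V.
Step 5 — Ohm's law: I = V / Z_total = (-61.46 - j119.1) / (4700 - j10.77) = -0.01302 - j0.02536 A.
Step 6 — Convert to polar: |I| = 0.02851 A, ∠I = -117.2°.

I = 0.02851∠-117.2° A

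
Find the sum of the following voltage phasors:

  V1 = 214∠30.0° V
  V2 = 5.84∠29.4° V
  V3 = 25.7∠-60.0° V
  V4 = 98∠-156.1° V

Step 1 — Convert each phasor to rectangular form:
  V1 = 214·(cos(30.0°) + j·sin(30.0°)) = 185.3 + j107 V
  V2 = 5.84·(cos(29.4°) + j·sin(29.4°)) = 5.088 + j2.867 V
  V3 = 25.7·(cos(-60.0°) + j·sin(-60.0°)) = 12.85 - j22.26 V
  V4 = 98·(cos(-156.1°) + j·sin(-156.1°)) = -89.6 - j39.7 V
Step 2 — Sum components: V_total = 113.7 + j47.91 V.
Step 3 — Convert to polar: |V_total| = 123.4 V, ∠V_total = 22.9°.

V_total = 123.4∠22.9° V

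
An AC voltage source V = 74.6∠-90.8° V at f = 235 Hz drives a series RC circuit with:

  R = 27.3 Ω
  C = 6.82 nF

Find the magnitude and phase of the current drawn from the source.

Step 1 — Angular frequency: ω = 2π·f = 2π·235 = 1477 rad/s.
Step 2 — Component impedances:
  R: Z = R = 27.3 Ω
  C: Z = 1/(jωC) = -j/(ω·C) = 0 - j9.93e+04 Ω
Step 3 — Series combination: Z_total = R + C = 27.3 - j9.93e+04 Ω = 9.93e+04∠-90.0° Ω.
Step 4 — Source phasor: V = 74.6∠-90.8° V = -1.042 - j74.59 V.
Step 5 — Ohm's law: I = V / Z_total = (-1.042 - j74.59) / (27.3 - j9.93e+04) = 0.0007512 - j1.07e-05 A.
Step 6 — Convert to polar: |I| = 0.0007512 A, ∠I = -0.8°.

I = 0.0007512∠-0.8° A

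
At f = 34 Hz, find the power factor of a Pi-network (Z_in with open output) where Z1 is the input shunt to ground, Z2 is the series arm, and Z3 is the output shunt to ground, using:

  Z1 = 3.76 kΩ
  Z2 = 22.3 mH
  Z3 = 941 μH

Step 1 — Angular frequency: ω = 2π·f = 2π·34 = 213.6 rad/s.
Step 2 — Component impedances:
  Z1: Z = R = 3760 Ω
  Z2: Z = jωL = j·213.6·0.0223 = 0 + j4.764 Ω
  Z3: Z = jωL = j·213.6·0.000941 = 0 + j0.201 Ω
Step 3 — With open output, the series arm Z2 and the output shunt Z3 appear in series to ground: Z2 + Z3 = 0 + j4.965 Ω.
Step 4 — Parallel with input shunt Z1: Z_in = Z1 || (Z2 + Z3) = 0.006556 + j4.965 Ω = 4.965∠89.9° Ω.
Step 5 — Power factor: PF = cos(φ) = Re(Z)/|Z| = 0.006556/4.965 = 0.00132.
Step 6 — Type: Im(Z) = 4.965 ⇒ lagging (phase φ = 89.9°).

PF = 0.00132 (lagging, φ = 89.9°)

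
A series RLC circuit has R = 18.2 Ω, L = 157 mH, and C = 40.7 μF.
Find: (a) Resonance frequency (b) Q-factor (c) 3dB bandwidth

Step 1 — Resonance: ω₀ = 1/√(LC) = 1/√(0.157·4.07e-05) = 395.6 rad/s.
Step 2 — f₀ = ω₀/(2π) = 62.96 Hz.
Step 3 — Series Q: Q = ω₀L/R = 395.6·0.157/18.2 = 3.413.
Step 4 — Bandwidth: Δω = ω₀/Q = 115.9 rad/s; BW = Δω/(2π) = 18.45 Hz.

(a) f₀ = 62.96 Hz  (b) Q = 3.413  (c) BW = 18.45 Hz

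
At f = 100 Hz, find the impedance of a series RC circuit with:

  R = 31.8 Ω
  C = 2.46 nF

Step 1 — Angular frequency: ω = 2π·f = 2π·100 = 628.3 rad/s.
Step 2 — Component impedances:
  R: Z = R = 31.8 Ω
  C: Z = 1/(jωC) = -j/(ω·C) = 0 - j6.47e+05 Ω
Step 3 — Series combination: Z_total = R + C = 31.8 - j6.47e+05 Ω = 6.47e+05∠-90.0° Ω.

Z = 31.8 - j6.47e+05 Ω = 6.47e+05∠-90.0° Ω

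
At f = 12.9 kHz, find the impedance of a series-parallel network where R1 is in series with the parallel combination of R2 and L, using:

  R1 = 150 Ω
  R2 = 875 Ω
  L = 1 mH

Step 1 — Angular frequency: ω = 2π·f = 2π·1.29e+04 = 8.105e+04 rad/s.
Step 2 — Component impedances:
  R1: Z = R = 150 Ω
  R2: Z = R = 875 Ω
  L: Z = jωL = j·8.105e+04·0.001 = 0 + j81.05 Ω
Step 3 — Parallel branch: R2 || L = 1/(1/R2 + 1/L) = 7.444 + j80.36 Ω.
Step 4 — Series with R1: Z_total = R1 + (R2 || L) = 157.4 + j80.36 Ω = 176.8∠27.0° Ω.

Z = 157.4 + j80.36 Ω = 176.8∠27.0° Ω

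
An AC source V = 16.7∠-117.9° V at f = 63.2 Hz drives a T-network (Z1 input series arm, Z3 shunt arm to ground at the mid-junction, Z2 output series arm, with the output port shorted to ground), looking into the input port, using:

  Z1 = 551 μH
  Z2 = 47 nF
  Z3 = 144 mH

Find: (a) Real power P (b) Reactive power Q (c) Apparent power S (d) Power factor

Step 1 — Angular frequency: ω = 2π·f = 2π·63.2 = 397.1 rad/s.
Step 2 — Component impedances:
  Z1: Z = jωL = j·397.1·0.000551 = 0 + j0.2188 Ω
  Z2: Z = 1/(jωC) = -j/(ω·C) = 0 - j5.358e+04 Ω
  Z3: Z = jωL = j·397.1·0.144 = 0 + j57.18 Ω
Step 3 — With the output port shorted to ground, the output series arm Z2 runs from the junction to ground; the shunt arm Z3 also runs from the junction to ground. They appear in parallel: Z3 || Z2 = 0 + j57.24 Ω.
Step 4 — Series with input arm Z1: Z_in = Z1 + (Z3 || Z2) = 0 + j57.46 Ω = 57.46∠90.0° Ω.
Step 5 — Source phasor: V = 16.7∠-117.9° V = -7.814 - j14.76 V.
Step 6 — Current: I = V / Z = -0.2568 + j0.136 A = 0.2906∠152.1° A.
Step 7 — Complex power: S = V·I* = 0 + j4.853 VA.
Step 8 — Real power: P = Re(S) = 0 W.
Step 9 — Reactive power: Q = Im(S) = 4.853 VAR.
Step 10 — Apparent power: |S| = 4.853 VA.
Step 11 — Power factor: PF = P/|S| = 0 (lagging).

(a) P = 0 W  (b) Q = 4.853 VAR  (c) S = 4.853 VA  (d) PF = 0 (lagging)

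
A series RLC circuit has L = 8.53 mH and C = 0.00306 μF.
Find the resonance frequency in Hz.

Step 1 — Resonance condition Im(Z)=0 gives ω₀ = 1/√(LC).
Step 2 — ω₀ = 1/√(0.00853·3.06e-09) = 1.957e+05 rad/s.
Step 3 — f₀ = ω₀/(2π) = 3.115e+04 Hz.

f₀ = 3.115e+04 Hz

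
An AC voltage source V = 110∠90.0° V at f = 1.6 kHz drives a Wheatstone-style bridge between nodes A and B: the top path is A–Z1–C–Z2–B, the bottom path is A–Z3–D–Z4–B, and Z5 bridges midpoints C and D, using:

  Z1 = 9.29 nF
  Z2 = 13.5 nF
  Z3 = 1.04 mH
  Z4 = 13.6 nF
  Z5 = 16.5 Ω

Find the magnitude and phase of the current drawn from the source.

Step 1 — Angular frequency: ω = 2π·f = 2π·1600 = 1.005e+04 rad/s.
Step 2 — Component impedances:
  Z1: Z = 1/(jωC) = -j/(ω·C) = 0 - j1.071e+04 Ω
  Z2: Z = 1/(jωC) = -j/(ω·C) = 0 - j7368 Ω
  Z3: Z = jωL = j·1.005e+04·0.00104 = 0 + j10.46 Ω
  Z4: Z = 1/(jωC) = -j/(ω·C) = 0 - j7314 Ω
  Z5: Z = R = 16.5 Ω
Step 3 — Bridge requires nodal analysis (the Z5 bridge couples midpoints C and D, so the two paths cannot be reduced to a simple series/parallel combination). Setting node B to ground and injecting 1 A at node A, the 3-node admittance system at A, C, D solves to V_A = Z_AB = 4.111 - j3660 Ω = 3660∠-89.9° Ω.
Step 4 — Source phasor: V = 110∠90.0° V = 0 + j110 V.
Step 5 — Ohm's law: I = V / Z_total = (0 + j110) / (4.111 - j3660) = -0.03005 + j3.375e-05 A.
Step 6 — Convert to polar: |I| = 0.03005 A, ∠I = 179.9°.

I = 0.03005∠179.9° A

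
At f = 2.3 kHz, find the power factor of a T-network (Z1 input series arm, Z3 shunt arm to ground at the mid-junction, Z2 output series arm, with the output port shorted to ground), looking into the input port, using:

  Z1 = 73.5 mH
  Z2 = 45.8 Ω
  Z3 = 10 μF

Step 1 — Angular frequency: ω = 2π·f = 2π·2300 = 1.445e+04 rad/s.
Step 2 — Component impedances:
  Z1: Z = jωL = j·1.445e+04·0.0735 = 0 + j1062 Ω
  Z2: Z = R = 45.8 Ω
  Z3: Z = 1/(jωC) = -j/(ω·C) = 0 - j6.92 Ω
Step 3 — With the output port shorted to ground, the output series arm Z2 runs from the junction to ground; the shunt arm Z3 also runs from the junction to ground. They appear in parallel: Z3 || Z2 = 1.022 - j6.765 Ω.
Step 4 — Series with input arm Z1: Z_in = Z1 + (Z3 || Z2) = 1.022 + j1055 Ω = 1055∠89.9° Ω.
Step 5 — Power factor: PF = cos(φ) = Re(Z)/|Z| = 1.0222/1055.4 = 0.0009685.
Step 6 — Type: Im(Z) = 1055 ⇒ lagging (phase φ = 89.9°).

PF = 0.0009685 (lagging, φ = 89.9°)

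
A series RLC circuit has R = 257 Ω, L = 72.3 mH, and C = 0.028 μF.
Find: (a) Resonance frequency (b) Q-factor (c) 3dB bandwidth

Step 1 — Resonance: ω₀ = 1/√(LC) = 1/√(0.0723·2.8e-08) = 2.223e+04 rad/s.
Step 2 — f₀ = ω₀/(2π) = 3537 Hz.
Step 3 — Series Q: Q = ω₀L/R = 2.223e+04·0.0723/257 = 6.253.
Step 4 — Bandwidth: Δω = ω₀/Q = 3555 rad/s; BW = Δω/(2π) = 565.7 Hz.

(a) f₀ = 3537 Hz  (b) Q = 6.253  (c) BW = 565.7 Hz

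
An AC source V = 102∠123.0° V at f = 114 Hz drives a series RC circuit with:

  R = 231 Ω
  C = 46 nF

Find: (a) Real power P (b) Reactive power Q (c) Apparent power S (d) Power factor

Step 1 — Angular frequency: ω = 2π·f = 2π·114 = 716.3 rad/s.
Step 2 — Component impedances:
  R: Z = R = 231 Ω
  C: Z = 1/(jωC) = -j/(ω·C) = 0 - j3.035e+04 Ω
Step 3 — Series combination: Z_total = R + C = 231 - j3.035e+04 Ω = 3.035e+04∠-89.6° Ω.
Step 4 — Source phasor: V = 102∠123.0° V = -55.55 + j85.54 V.
Step 5 — Current: I = V / Z = -0.002832 - j0.001809 A = 0.003361∠-147.4° A.
Step 6 — Complex power: S = V·I* = 0.002609 - j0.3428 VA.
Step 7 — Real power: P = Re(S) = 0.002609 W.
Step 8 — Reactive power: Q = Im(S) = -0.3428 VAR.
Step 9 — Apparent power: |S| = 0.3428 VA.
Step 10 — Power factor: PF = P/|S| = 0.007611 (leading).

(a) P = 0.002609 W  (b) Q = -0.3428 VAR  (c) S = 0.3428 VA  (d) PF = 0.007611 (leading)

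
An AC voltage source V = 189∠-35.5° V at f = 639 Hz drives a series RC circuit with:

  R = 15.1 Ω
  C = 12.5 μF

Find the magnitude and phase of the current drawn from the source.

Step 1 — Angular frequency: ω = 2π·f = 2π·639 = 4015 rad/s.
Step 2 — Component impedances:
  R: Z = R = 15.1 Ω
  C: Z = 1/(jωC) = -j/(ω·C) = 0 - j19.93 Ω
Step 3 — Series combination: Z_total = R + C = 15.1 - j19.93 Ω = 25∠-52.8° Ω.
Step 4 — Source phasor: V = 189∠-35.5° V = 153.9 - j109.8 V.
Step 5 — Ohm's law: I = V / Z_total = (153.9 - j109.8) / (15.1 - j19.93) = 7.216 + j2.254 A.
Step 6 — Convert to polar: |I| = 7.56 A, ∠I = 17.3°.

I = 7.56∠17.3° A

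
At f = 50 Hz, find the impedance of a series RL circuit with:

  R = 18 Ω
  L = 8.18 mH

Step 1 — Angular frequency: ω = 2π·f = 2π·50 = 314.2 rad/s.
Step 2 — Component impedances:
  R: Z = R = 18 Ω
  L: Z = jωL = j·314.2·0.00818 = 0 + j2.57 Ω
Step 3 — Series combination: Z_total = R + L = 18 + j2.57 Ω = 18.18∠8.1° Ω.

Z = 18 + j2.57 Ω = 18.18∠8.1° Ω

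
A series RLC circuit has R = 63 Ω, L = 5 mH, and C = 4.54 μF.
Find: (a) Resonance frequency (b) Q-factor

Step 1 — Resonance condition Im(Z)=0 gives ω₀ = 1/√(LC).
Step 2 — ω₀ = 1/√(0.005·4.54e-06) = 6637 rad/s.
Step 3 — f₀ = ω₀/(2π) = 1056 Hz.
Step 4 — Series Q: Q = ω₀L/R = 6637·0.005/63 = 0.5268.

(a) f₀ = 1056 Hz  (b) Q = 0.5268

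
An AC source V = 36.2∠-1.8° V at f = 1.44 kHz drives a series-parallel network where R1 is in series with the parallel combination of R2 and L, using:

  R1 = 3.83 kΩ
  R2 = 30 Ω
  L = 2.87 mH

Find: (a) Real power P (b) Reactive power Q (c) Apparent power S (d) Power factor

Step 1 — Angular frequency: ω = 2π·f = 2π·1440 = 9048 rad/s.
Step 2 — Component impedances:
  R1: Z = R = 3830 Ω
  R2: Z = R = 30 Ω
  L: Z = jωL = j·9048·0.00287 = 0 + j25.97 Ω
Step 3 — Parallel branch: R2 || L = 1/(1/R2 + 1/L) = 12.85 + j14.85 Ω.
Step 4 — Series with R1: Z_total = R1 + (R2 || L) = 3843 + j14.85 Ω = 3843∠0.2° Ω.
Step 5 — Source phasor: V = 36.2∠-1.8° V = 36.18 - j1.137 V.
Step 6 — Current: I = V / Z = 0.009414 - j0.0003323 A = 0.00942∠-2.0° A.
Step 7 — Complex power: S = V·I* = 0.341 + j0.001317 VA.
Step 8 — Real power: P = Re(S) = 0.341 W.
Step 9 — Reactive power: Q = Im(S) = 0.001317 VAR.
Step 10 — Apparent power: |S| = 0.341 VA.
Step 11 — Power factor: PF = P/|S| = 1 (lagging).

(a) P = 0.341 W  (b) Q = 0.001317 VAR  (c) S = 0.341 VA  (d) PF = 1 (lagging)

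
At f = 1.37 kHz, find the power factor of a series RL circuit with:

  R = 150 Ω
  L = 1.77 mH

Step 1 — Angular frequency: ω = 2π·f = 2π·1370 = 8608 rad/s.
Step 2 — Component impedances:
  R: Z = R = 150 Ω
  L: Z = jωL = j·8608·0.00177 = 0 + j15.24 Ω
Step 3 — Series combination: Z_total = R + L = 150 + j15.24 Ω = 150.8∠5.8° Ω.
Step 4 — Power factor: PF = cos(φ) = Re(Z)/|Z| = 150/150.77 = 0.9949.
Step 5 — Type: Im(Z) = 15.24 ⇒ lagging (phase φ = 5.8°).

PF = 0.9949 (lagging, φ = 5.8°)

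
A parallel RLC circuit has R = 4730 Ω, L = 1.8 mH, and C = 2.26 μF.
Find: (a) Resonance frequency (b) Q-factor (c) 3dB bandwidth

Step 1 — Resonance: ω₀ = 1/√(LC) = 1/√(0.0018·2.26e-06) = 1.568e+04 rad/s.
Step 2 — f₀ = ω₀/(2π) = 2495 Hz.
Step 3 — Parallel Q: Q = R/(ω₀L) = 4730/(1.568e+04·0.0018) = 167.6.
Step 4 — Bandwidth: Δω = ω₀/Q = 93.55 rad/s; BW = Δω/(2π) = 14.89 Hz.

(a) f₀ = 2495 Hz  (b) Q = 167.6  (c) BW = 14.89 Hz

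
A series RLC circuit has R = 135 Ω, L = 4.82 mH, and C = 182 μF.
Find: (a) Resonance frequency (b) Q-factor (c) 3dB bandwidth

Step 1 — Resonance condition Im(Z)=0 gives ω₀ = 1/√(LC).
Step 2 — ω₀ = 1/√(0.00482·0.000182) = 1068 rad/s.
Step 3 — f₀ = ω₀/(2π) = 169.9 Hz.
Step 4 — Series Q: Q = ω₀L/R = 1068·0.00482/135 = 0.03812.
Step 5 — 3dB bandwidth: Δω = ω₀/Q = 2.801e+04 rad/s; BW = Δω/(2π) = 4458 Hz.

(a) f₀ = 169.9 Hz  (b) Q = 0.03812  (c) BW = 4458 Hz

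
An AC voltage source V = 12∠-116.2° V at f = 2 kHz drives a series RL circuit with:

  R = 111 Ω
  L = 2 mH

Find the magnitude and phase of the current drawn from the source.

Step 1 — Angular frequency: ω = 2π·f = 2π·2000 = 1.257e+04 rad/s.
Step 2 — Component impedances:
  R: Z = R = 111 Ω
  L: Z = jωL = j·1.257e+04·0.002 = 0 + j25.13 Ω
Step 3 — Series combination: Z_total = R + L = 111 + j25.13 Ω = 113.8∠12.8° Ω.
Step 4 — Source phasor: V = 12∠-116.2° V = -5.298 - j10.77 V.
Step 5 — Ohm's law: I = V / Z_total = (-5.298 - j10.77) / (111 + j25.13) = -0.06629 - j0.08199 A.
Step 6 — Convert to polar: |I| = 0.1054 A, ∠I = -129.0°.

I = 0.1054∠-129.0° A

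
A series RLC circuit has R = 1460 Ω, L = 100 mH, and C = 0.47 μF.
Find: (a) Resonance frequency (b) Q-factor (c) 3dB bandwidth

Step 1 — Resonance: ω₀ = 1/√(LC) = 1/√(0.1·4.7e-07) = 4613 rad/s.
Step 2 — f₀ = ω₀/(2π) = 734.1 Hz.
Step 3 — Series Q: Q = ω₀L/R = 4613·0.1/1460 = 0.3159.
Step 4 — Bandwidth: Δω = ω₀/Q = 1.46e+04 rad/s; BW = Δω/(2π) = 2324 Hz.

(a) f₀ = 734.1 Hz  (b) Q = 0.3159  (c) BW = 2324 Hz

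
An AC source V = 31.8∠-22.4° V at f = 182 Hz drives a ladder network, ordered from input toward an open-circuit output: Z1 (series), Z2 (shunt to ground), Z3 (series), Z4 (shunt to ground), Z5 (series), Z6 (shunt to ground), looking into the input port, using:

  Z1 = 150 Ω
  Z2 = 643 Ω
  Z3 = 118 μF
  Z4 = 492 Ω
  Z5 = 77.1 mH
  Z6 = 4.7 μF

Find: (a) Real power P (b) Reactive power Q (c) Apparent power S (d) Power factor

Step 1 — Angular frequency: ω = 2π·f = 2π·182 = 1144 rad/s.
Step 2 — Component impedances:
  Z1: Z = R = 150 Ω
  Z2: Z = R = 643 Ω
  Z3: Z = 1/(jωC) = -j/(ω·C) = 0 - j7.411 Ω
  Z4: Z = R = 492 Ω
  Z5: Z = jωL = j·1144·0.0771 = 0 + j88.17 Ω
  Z6: Z = 1/(jωC) = -j/(ω·C) = 0 - j186.1 Ω
Step 3 — Ladder network (open output): work backward from the far end, alternating series and parallel combinations. Z_in = 182.6 - j93.7 Ω = 205.2∠-27.2° Ω.
Step 4 — Source phasor: V = 31.8∠-22.4° V = 29.4 - j12.12 V.
Step 5 — Current: I = V / Z = 0.1544 + j0.01287 A = 0.155∠4.8° A.
Step 6 — Complex power: S = V·I* = 4.384 - j2.25 VA.
Step 7 — Real power: P = Re(S) = 4.384 W.
Step 8 — Reactive power: Q = Im(S) = -2.25 VAR.
Step 9 — Apparent power: |S| = 4.927 VA.
Step 10 — Power factor: PF = P/|S| = 0.8897 (leading).

(a) P = 4.384 W  (b) Q = -2.25 VAR  (c) S = 4.927 VA  (d) PF = 0.8897 (leading)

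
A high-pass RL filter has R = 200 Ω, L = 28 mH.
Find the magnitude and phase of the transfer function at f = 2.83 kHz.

Step 1 — Angular frequency: ω = 2π·2830 = 1.778e+04 rad/s.
Step 2 — Transfer function: H(jω) = jωL/(R + jωL).
Step 3 — Numerator jωL = j·497.9; denominator R + jωL = 200 + j497.9.
Step 4 — H = 0.8611 + j0.3459.
Step 5 — Magnitude: |H| = 0.9279 (-0.6 dB); phase: φ = 21.9°.

|H| = 0.9279 (-0.6 dB), φ = 21.9°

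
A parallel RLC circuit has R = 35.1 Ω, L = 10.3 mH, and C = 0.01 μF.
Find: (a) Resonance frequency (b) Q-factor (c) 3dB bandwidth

Step 1 — Resonance: ω₀ = 1/√(LC) = 1/√(0.0103·1e-08) = 9.853e+04 rad/s.
Step 2 — f₀ = ω₀/(2π) = 1.568e+04 Hz.
Step 3 — Parallel Q: Q = R/(ω₀L) = 35.1/(9.853e+04·0.0103) = 0.03459.
Step 4 — Bandwidth: Δω = ω₀/Q = 2.849e+06 rad/s; BW = Δω/(2π) = 4.534e+05 Hz.

(a) f₀ = 1.568e+04 Hz  (b) Q = 0.03459  (c) BW = 4.534e+05 Hz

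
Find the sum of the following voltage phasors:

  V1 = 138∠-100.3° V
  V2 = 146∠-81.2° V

Step 1 — Convert each phasor to rectangular form:
  V1 = 138·(cos(-100.3°) + j·sin(-100.3°)) = -24.67 - j135.8 V
  V2 = 146·(cos(-81.2°) + j·sin(-81.2°)) = 22.34 - j144.3 V
Step 2 — Sum components: V_total = -2.339 - j280.1 V.
Step 3 — Convert to polar: |V_total| = 280.1 V, ∠V_total = -90.5°.

V_total = 280.1∠-90.5° V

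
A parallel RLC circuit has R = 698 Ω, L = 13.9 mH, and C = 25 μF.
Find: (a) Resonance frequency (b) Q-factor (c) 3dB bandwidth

Step 1 — Resonance: ω₀ = 1/√(LC) = 1/√(0.0139·2.5e-05) = 1696 rad/s.
Step 2 — f₀ = ω₀/(2π) = 270 Hz.
Step 3 — Parallel Q: Q = R/(ω₀L) = 698/(1696·0.0139) = 29.6.
Step 4 — Bandwidth: Δω = ω₀/Q = 57.31 rad/s; BW = Δω/(2π) = 9.121 Hz.

(a) f₀ = 270 Hz  (b) Q = 29.6  (c) BW = 9.121 Hz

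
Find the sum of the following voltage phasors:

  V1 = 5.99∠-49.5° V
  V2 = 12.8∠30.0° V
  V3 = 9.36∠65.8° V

Step 1 — Convert each phasor to rectangular form:
  V1 = 5.99·(cos(-49.5°) + j·sin(-49.5°)) = 3.89 - j4.555 V
  V2 = 12.8·(cos(30.0°) + j·sin(30.0°)) = 11.09 + j6.4 V
  V3 = 9.36·(cos(65.8°) + j·sin(65.8°)) = 3.837 + j8.537 V
Step 2 — Sum components: V_total = 18.81 + j10.38 V.
Step 3 — Convert to polar: |V_total| = 21.49 V, ∠V_total = 28.9°.

V_total = 21.49∠28.9° V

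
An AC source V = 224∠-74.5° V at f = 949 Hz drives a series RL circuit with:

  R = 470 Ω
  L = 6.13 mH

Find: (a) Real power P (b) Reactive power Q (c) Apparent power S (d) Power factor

Step 1 — Angular frequency: ω = 2π·f = 2π·949 = 5963 rad/s.
Step 2 — Component impedances:
  R: Z = R = 470 Ω
  L: Z = jωL = j·5963·0.00613 = 0 + j36.55 Ω
Step 3 — Series combination: Z_total = R + L = 470 + j36.55 Ω = 471.4∠4.4° Ω.
Step 4 — Source phasor: V = 224∠-74.5° V = 59.86 - j215.9 V.
Step 5 — Current: I = V / Z = 0.0911 - j0.4663 A = 0.4752∠-78.9° A.
Step 6 — Complex power: S = V·I* = 106.1 + j8.253 VA.
Step 7 — Real power: P = Re(S) = 106.1 W.
Step 8 — Reactive power: Q = Im(S) = 8.253 VAR.
Step 9 — Apparent power: |S| = 106.4 VA.
Step 10 — Power factor: PF = P/|S| = 0.997 (lagging).

(a) P = 106.1 W  (b) Q = 8.253 VAR  (c) S = 106.4 VA  (d) PF = 0.997 (lagging)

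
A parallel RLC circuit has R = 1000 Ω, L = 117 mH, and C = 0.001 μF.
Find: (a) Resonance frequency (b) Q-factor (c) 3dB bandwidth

Step 1 — Resonance: ω₀ = 1/√(LC) = 1/√(0.117·1e-09) = 9.245e+04 rad/s.
Step 2 — f₀ = ω₀/(2π) = 1.471e+04 Hz.
Step 3 — Parallel Q: Q = R/(ω₀L) = 1000/(9.245e+04·0.117) = 0.09245.
Step 4 — Bandwidth: Δω = ω₀/Q = 1e+06 rad/s; BW = Δω/(2π) = 1.592e+05 Hz.

(a) f₀ = 1.471e+04 Hz  (b) Q = 0.09245  (c) BW = 1.592e+05 Hz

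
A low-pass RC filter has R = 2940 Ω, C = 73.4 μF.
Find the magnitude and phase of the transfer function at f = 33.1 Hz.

Step 1 — Angular frequency: ω = 2π·33.1 = 208 rad/s.
Step 2 — Transfer function: H(jω) = 1/(1 + jωRC).
Step 3 — Denominator: 1 + jωRC = 1 + j·208·2940·7.34e-05 = 1 + j44.88.
Step 4 — H = 0.0004962 - j0.02227.
Step 5 — Magnitude: |H| = 0.02228 (-33.0 dB); phase: φ = -88.7°.

|H| = 0.02228 (-33.0 dB), φ = -88.7°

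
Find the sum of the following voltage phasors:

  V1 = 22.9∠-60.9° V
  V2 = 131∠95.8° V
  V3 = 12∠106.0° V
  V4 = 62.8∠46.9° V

Step 1 — Convert each phasor to rectangular form:
  V1 = 22.9·(cos(-60.9°) + j·sin(-60.9°)) = 11.14 - j20.01 V
  V2 = 131·(cos(95.8°) + j·sin(95.8°)) = -13.24 + j130.3 V
  V3 = 12·(cos(106.0°) + j·sin(106.0°)) = -3.308 + j11.54 V
  V4 = 62.8·(cos(46.9°) + j·sin(46.9°)) = 42.91 + j45.85 V
Step 2 — Sum components: V_total = 37.5 + j167.7 V.
Step 3 — Convert to polar: |V_total| = 171.9 V, ∠V_total = 77.4°.

V_total = 171.9∠77.4° V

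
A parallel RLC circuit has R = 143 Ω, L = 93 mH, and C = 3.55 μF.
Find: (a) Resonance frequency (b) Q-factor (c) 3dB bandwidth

Step 1 — Resonance: ω₀ = 1/√(LC) = 1/√(0.093·3.55e-06) = 1740 rad/s.
Step 2 — f₀ = ω₀/(2π) = 277 Hz.
Step 3 — Parallel Q: Q = R/(ω₀L) = 143/(1740·0.093) = 0.8835.
Step 4 — Bandwidth: Δω = ω₀/Q = 1970 rad/s; BW = Δω/(2π) = 313.5 Hz.

(a) f₀ = 277 Hz  (b) Q = 0.8835  (c) BW = 313.5 Hz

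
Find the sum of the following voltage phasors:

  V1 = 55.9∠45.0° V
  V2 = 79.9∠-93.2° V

Step 1 — Convert each phasor to rectangular form:
  V1 = 55.9·(cos(45.0°) + j·sin(45.0°)) = 39.53 + j39.53 V
  V2 = 79.9·(cos(-93.2°) + j·sin(-93.2°)) = -4.46 - j79.78 V
Step 2 — Sum components: V_total = 35.07 - j40.25 V.
Step 3 — Convert to polar: |V_total| = 53.38 V, ∠V_total = -48.9°.

V_total = 53.38∠-48.9° V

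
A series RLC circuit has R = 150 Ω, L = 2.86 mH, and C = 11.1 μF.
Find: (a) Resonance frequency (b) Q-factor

Step 1 — Resonance condition Im(Z)=0 gives ω₀ = 1/√(LC).
Step 2 — ω₀ = 1/√(0.00286·1.11e-05) = 5612 rad/s.
Step 3 — f₀ = ω₀/(2π) = 893.3 Hz.
Step 4 — Series Q: Q = ω₀L/R = 5612·0.00286/150 = 0.107.

(a) f₀ = 893.3 Hz  (b) Q = 0.107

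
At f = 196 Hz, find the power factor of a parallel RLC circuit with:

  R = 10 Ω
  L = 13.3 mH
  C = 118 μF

Step 1 — Angular frequency: ω = 2π·f = 2π·196 = 1232 rad/s.
Step 2 — Component impedances:
  R: Z = R = 10 Ω
  L: Z = jωL = j·1232·0.0133 = 0 + j16.38 Ω
  C: Z = 1/(jωC) = -j/(ω·C) = 0 - j6.881 Ω
Step 3 — Parallel combination: 1/Z_total = 1/R + 1/L + 1/C; Z_total = 5.848 - j4.928 Ω = 7.647∠-40.1° Ω.
Step 4 — Power factor: PF = cos(φ) = Re(Z)/|Z| = 5.848/7.647 = 0.7647.
Step 5 — Type: Im(Z) = -4.928 ⇒ leading (phase φ = -40.1°).

PF = 0.7647 (leading, φ = -40.1°)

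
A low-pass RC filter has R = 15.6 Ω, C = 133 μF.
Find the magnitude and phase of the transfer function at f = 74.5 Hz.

Step 1 — Angular frequency: ω = 2π·74.5 = 468.1 rad/s.
Step 2 — Transfer function: H(jω) = 1/(1 + jωRC).
Step 3 — Denominator: 1 + jωRC = 1 + j·468.1·15.6·0.000133 = 1 + j0.9712.
Step 4 — H = 0.5146 - j0.4998.
Step 5 — Magnitude: |H| = 0.7174 (-2.9 dB); phase: φ = -44.2°.

|H| = 0.7174 (-2.9 dB), φ = -44.2°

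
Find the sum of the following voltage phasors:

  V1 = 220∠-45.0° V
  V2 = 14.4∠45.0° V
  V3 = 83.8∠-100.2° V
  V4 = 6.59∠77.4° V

Step 1 — Convert each phasor to rectangular form:
  V1 = 220·(cos(-45.0°) + j·sin(-45.0°)) = 155.6 - j155.6 V
  V2 = 14.4·(cos(45.0°) + j·sin(45.0°)) = 10.18 + j10.18 V
  V3 = 83.8·(cos(-100.2°) + j·sin(-100.2°)) = -14.84 - j82.48 V
  V4 = 6.59·(cos(77.4°) + j·sin(77.4°)) = 1.438 + j6.431 V
Step 2 — Sum components: V_total = 152.3 - j221.4 V.
Step 3 — Convert to polar: |V_total| = 268.8 V, ∠V_total = -55.5°.

V_total = 268.8∠-55.5° V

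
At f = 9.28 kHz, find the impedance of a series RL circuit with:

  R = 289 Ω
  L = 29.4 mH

Step 1 — Angular frequency: ω = 2π·f = 2π·9280 = 5.831e+04 rad/s.
Step 2 — Component impedances:
  R: Z = R = 289 Ω
  L: Z = jωL = j·5.831e+04·0.0294 = 0 + j1714 Ω
Step 3 — Series combination: Z_total = R + L = 289 + j1714 Ω = 1738∠80.4° Ω.

Z = 289 + j1714 Ω = 1738∠80.4° Ω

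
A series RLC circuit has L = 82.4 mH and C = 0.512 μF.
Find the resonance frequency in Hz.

Step 1 — Resonance condition Im(Z)=0 gives ω₀ = 1/√(LC).
Step 2 — ω₀ = 1/√(0.0824·5.12e-07) = 4869 rad/s.
Step 3 — f₀ = ω₀/(2π) = 774.9 Hz.

f₀ = 774.9 Hz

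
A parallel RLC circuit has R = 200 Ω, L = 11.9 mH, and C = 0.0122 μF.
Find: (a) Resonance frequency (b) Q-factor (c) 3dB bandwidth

Step 1 — Resonance: ω₀ = 1/√(LC) = 1/√(0.0119·1.22e-08) = 8.299e+04 rad/s.
Step 2 — f₀ = ω₀/(2π) = 1.321e+04 Hz.
Step 3 — Parallel Q: Q = R/(ω₀L) = 200/(8.299e+04·0.0119) = 0.2025.
Step 4 — Bandwidth: Δω = ω₀/Q = 4.098e+05 rad/s; BW = Δω/(2π) = 6.523e+04 Hz.

(a) f₀ = 1.321e+04 Hz  (b) Q = 0.2025  (c) BW = 6.523e+04 Hz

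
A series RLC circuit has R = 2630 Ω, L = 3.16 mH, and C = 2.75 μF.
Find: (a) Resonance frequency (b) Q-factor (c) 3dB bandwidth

Step 1 — Resonance: ω₀ = 1/√(LC) = 1/√(0.00316·2.75e-06) = 1.073e+04 rad/s.
Step 2 — f₀ = ω₀/(2π) = 1707 Hz.
Step 3 — Series Q: Q = ω₀L/R = 1.073e+04·0.00316/2630 = 0.01289.
Step 4 — Bandwidth: Δω = ω₀/Q = 8.323e+05 rad/s; BW = Δω/(2π) = 1.325e+05 Hz.

(a) f₀ = 1707 Hz  (b) Q = 0.01289  (c) BW = 1.325e+05 Hz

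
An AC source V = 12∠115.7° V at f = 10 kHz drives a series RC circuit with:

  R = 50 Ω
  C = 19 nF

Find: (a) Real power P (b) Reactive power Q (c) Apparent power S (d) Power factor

Step 1 — Angular frequency: ω = 2π·f = 2π·1e+04 = 6.283e+04 rad/s.
Step 2 — Component impedances:
  R: Z = R = 50 Ω
  C: Z = 1/(jωC) = -j/(ω·C) = 0 - j837.7 Ω
Step 3 — Series combination: Z_total = R + C = 50 - j837.7 Ω = 839.1∠-86.6° Ω.
Step 4 — Source phasor: V = 12∠115.7° V = -5.204 + j10.81 V.
Step 5 — Current: I = V / Z = -0.01323 - j0.005423 A = 0.0143∠-157.7° A.
Step 6 — Complex power: S = V·I* = 0.01022 - j0.1713 VA.
Step 7 — Real power: P = Re(S) = 0.01022 W.
Step 8 — Reactive power: Q = Im(S) = -0.1713 VAR.
Step 9 — Apparent power: |S| = 0.1716 VA.
Step 10 — Power factor: PF = P/|S| = 0.05958 (leading).

(a) P = 0.01022 W  (b) Q = -0.1713 VAR  (c) S = 0.1716 VA  (d) PF = 0.05958 (leading)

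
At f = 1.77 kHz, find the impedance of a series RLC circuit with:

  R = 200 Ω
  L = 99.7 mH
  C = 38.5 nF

Step 1 — Angular frequency: ω = 2π·f = 2π·1770 = 1.112e+04 rad/s.
Step 2 — Component impedances:
  R: Z = R = 200 Ω
  L: Z = jωL = j·1.112e+04·0.0997 = 0 + j1109 Ω
  C: Z = 1/(jωC) = -j/(ω·C) = 0 - j2336 Ω
Step 3 — Series combination: Z_total = R + L + C = 200 - j1227 Ω = 1243∠-80.7° Ω.

Z = 200 - j1227 Ω = 1243∠-80.7° Ω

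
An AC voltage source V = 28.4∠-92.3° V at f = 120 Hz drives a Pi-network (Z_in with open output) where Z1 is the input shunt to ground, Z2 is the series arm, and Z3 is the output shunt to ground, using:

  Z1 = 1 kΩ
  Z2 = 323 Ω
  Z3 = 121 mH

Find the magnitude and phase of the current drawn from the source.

Step 1 — Angular frequency: ω = 2π·f = 2π·120 = 754 rad/s.
Step 2 — Component impedances:
  Z1: Z = R = 1000 Ω
  Z2: Z = R = 323 Ω
  Z3: Z = jωL = j·754·0.121 = 0 + j91.23 Ω
Step 3 — With open output, the series arm Z2 and the output shunt Z3 appear in series to ground: Z2 + Z3 = 323 + j91.23 Ω.
Step 4 — Parallel with input shunt Z1: Z_in = Z1 || (Z2 + Z3) = 247.7 + j51.88 Ω = 253.1∠11.8° Ω.
Step 5 — Source phasor: V = 28.4∠-92.3° V = -1.14 - j28.38 V.
Step 6 — Ohm's law: I = V / Z_total = (-1.14 - j28.38) / (247.7 + j51.88) = -0.02739 - j0.1088 A.
Step 7 — Convert to polar: |I| = 0.1122 A, ∠I = -104.1°.

I = 0.1122∠-104.1° A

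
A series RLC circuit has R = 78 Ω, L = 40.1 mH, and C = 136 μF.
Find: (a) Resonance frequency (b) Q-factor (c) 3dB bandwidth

Step 1 — Resonance: ω₀ = 1/√(LC) = 1/√(0.0401·0.000136) = 428.2 rad/s.
Step 2 — f₀ = ω₀/(2π) = 68.15 Hz.
Step 3 — Series Q: Q = ω₀L/R = 428.2·0.0401/78 = 0.2201.
Step 4 — Bandwidth: Δω = ω₀/Q = 1945 rad/s; BW = Δω/(2π) = 309.6 Hz.

(a) f₀ = 68.15 Hz  (b) Q = 0.2201  (c) BW = 309.6 Hz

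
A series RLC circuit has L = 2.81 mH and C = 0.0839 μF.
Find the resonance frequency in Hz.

Step 1 — Resonance condition Im(Z)=0 gives ω₀ = 1/√(LC).
Step 2 — ω₀ = 1/√(0.00281·8.39e-08) = 6.513e+04 rad/s.
Step 3 — f₀ = ω₀/(2π) = 1.037e+04 Hz.

f₀ = 1.037e+04 Hz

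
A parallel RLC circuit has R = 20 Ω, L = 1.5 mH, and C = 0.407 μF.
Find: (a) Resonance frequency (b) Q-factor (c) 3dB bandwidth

Step 1 — Resonance: ω₀ = 1/√(LC) = 1/√(0.0015·4.07e-07) = 4.047e+04 rad/s.
Step 2 — f₀ = ω₀/(2π) = 6441 Hz.
Step 3 — Parallel Q: Q = R/(ω₀L) = 20/(4.047e+04·0.0015) = 0.3294.
Step 4 — Bandwidth: Δω = ω₀/Q = 1.229e+05 rad/s; BW = Δω/(2π) = 1.955e+04 Hz.

(a) f₀ = 6441 Hz  (b) Q = 0.3294  (c) BW = 1.955e+04 Hz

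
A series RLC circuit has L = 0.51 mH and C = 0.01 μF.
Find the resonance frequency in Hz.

Step 1 — Resonance condition Im(Z)=0 gives ω₀ = 1/√(LC).
Step 2 — ω₀ = 1/√(0.00051·1e-08) = 4.428e+05 rad/s.
Step 3 — f₀ = ω₀/(2π) = 7.047e+04 Hz.

f₀ = 7.047e+04 Hz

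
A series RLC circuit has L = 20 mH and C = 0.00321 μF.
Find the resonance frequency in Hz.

Step 1 — Resonance condition Im(Z)=0 gives ω₀ = 1/√(LC).
Step 2 — ω₀ = 1/√(0.02·3.21e-09) = 1.248e+05 rad/s.
Step 3 — f₀ = ω₀/(2π) = 1.986e+04 Hz.

f₀ = 1.986e+04 Hz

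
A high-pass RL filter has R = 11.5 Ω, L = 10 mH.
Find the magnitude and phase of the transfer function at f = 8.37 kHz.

Step 1 — Angular frequency: ω = 2π·8370 = 5.259e+04 rad/s.
Step 2 — Transfer function: H(jω) = jωL/(R + jωL).
Step 3 — Numerator jωL = j·525.9; denominator R + jωL = 11.5 + j525.9.
Step 4 — H = 0.9995 + j0.02186.
Step 5 — Magnitude: |H| = 0.9998 (-0.0 dB); phase: φ = 1.3°.

|H| = 0.9998 (-0.0 dB), φ = 1.3°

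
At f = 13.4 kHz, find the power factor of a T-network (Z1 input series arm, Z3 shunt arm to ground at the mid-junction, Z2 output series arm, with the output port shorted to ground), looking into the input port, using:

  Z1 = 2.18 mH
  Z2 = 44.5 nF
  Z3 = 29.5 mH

Step 1 — Angular frequency: ω = 2π·f = 2π·1.34e+04 = 8.419e+04 rad/s.
Step 2 — Component impedances:
  Z1: Z = jωL = j·8.419e+04·0.00218 = 0 + j183.5 Ω
  Z2: Z = 1/(jωC) = -j/(ω·C) = 0 - j266.9 Ω
  Z3: Z = jωL = j·8.419e+04·0.0295 = 0 + j2484 Ω
Step 3 — With the output port shorted to ground, the output series arm Z2 runs from the junction to ground; the shunt arm Z3 also runs from the junction to ground. They appear in parallel: Z3 || Z2 = 0 - j299 Ω.
Step 4 — Series with input arm Z1: Z_in = Z1 + (Z3 || Z2) = 0 - j115.5 Ω = 115.5∠-90.0° Ω.
Step 5 — Power factor: PF = cos(φ) = Re(Z)/|Z| = 0/115.5 = 0.
Step 6 — Type: Im(Z) = -115.5 ⇒ leading (phase φ = -90.0°).

PF = 0 (leading, φ = -90.0°)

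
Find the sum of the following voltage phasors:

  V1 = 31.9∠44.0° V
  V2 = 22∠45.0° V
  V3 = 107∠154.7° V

Step 1 — Convert each phasor to rectangular form:
  V1 = 31.9·(cos(44.0°) + j·sin(44.0°)) = 22.95 + j22.16 V
  V2 = 22·(cos(45.0°) + j·sin(45.0°)) = 15.56 + j15.56 V
  V3 = 107·(cos(154.7°) + j·sin(154.7°)) = -96.74 + j45.73 V
Step 2 — Sum components: V_total = -58.23 + j83.44 V.
Step 3 — Convert to polar: |V_total| = 101.8 V, ∠V_total = 124.9°.

V_total = 101.8∠124.9° V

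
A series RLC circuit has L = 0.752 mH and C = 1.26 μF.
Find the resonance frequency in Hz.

Step 1 — Resonance condition Im(Z)=0 gives ω₀ = 1/√(LC).
Step 2 — ω₀ = 1/√(0.000752·1.26e-06) = 3.249e+04 rad/s.
Step 3 — f₀ = ω₀/(2π) = 5170 Hz.

f₀ = 5170 Hz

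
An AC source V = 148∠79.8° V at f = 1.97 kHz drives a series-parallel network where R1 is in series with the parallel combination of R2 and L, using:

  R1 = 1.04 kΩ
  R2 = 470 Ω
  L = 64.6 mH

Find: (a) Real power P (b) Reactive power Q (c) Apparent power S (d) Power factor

Step 1 — Angular frequency: ω = 2π·f = 2π·1970 = 1.238e+04 rad/s.
Step 2 — Component impedances:
  R1: Z = R = 1040 Ω
  R2: Z = R = 470 Ω
  L: Z = jωL = j·1.238e+04·0.0646 = 0 + j799.6 Ω
Step 3 — Parallel branch: R2 || L = 1/(1/R2 + 1/L) = 349.3 + j205.3 Ω.
Step 4 — Series with R1: Z_total = R1 + (R2 || L) = 1389 + j205.3 Ω = 1404∠8.4° Ω.
Step 5 — Source phasor: V = 148∠79.8° V = 26.21 + j145.7 V.
Step 6 — Current: I = V / Z = 0.03362 + j0.09987 A = 0.1054∠71.4° A.
Step 7 — Complex power: S = V·I* = 15.43 + j2.28 VA.
Step 8 — Real power: P = Re(S) = 15.43 W.
Step 9 — Reactive power: Q = Im(S) = 2.28 VAR.
Step 10 — Apparent power: |S| = 15.6 VA.
Step 11 — Power factor: PF = P/|S| = 0.9893 (lagging).

(a) P = 15.43 W  (b) Q = 2.28 VAR  (c) S = 15.6 VA  (d) PF = 0.9893 (lagging)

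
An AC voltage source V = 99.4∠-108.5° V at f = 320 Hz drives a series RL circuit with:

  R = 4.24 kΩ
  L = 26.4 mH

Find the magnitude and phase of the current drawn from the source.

Step 1 — Angular frequency: ω = 2π·f = 2π·320 = 2011 rad/s.
Step 2 — Component impedances:
  R: Z = R = 4240 Ω
  L: Z = jωL = j·2011·0.0264 = 0 + j53.08 Ω
Step 3 — Series combination: Z_total = R + L = 4240 + j53.08 Ω = 4240∠0.7° Ω.
Step 4 — Source phasor: V = 99.4∠-108.5° V = -31.54 - j94.26 V.
Step 5 — Ohm's law: I = V / Z_total = (-31.54 - j94.26) / (4240 + j53.08) = -0.007716 - j0.02214 A.
Step 6 — Convert to polar: |I| = 0.02344 A, ∠I = -109.2°.

I = 0.02344∠-109.2° A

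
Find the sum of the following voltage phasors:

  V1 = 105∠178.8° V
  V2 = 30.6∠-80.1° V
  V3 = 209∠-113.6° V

Step 1 — Convert each phasor to rectangular form:
  V1 = 105·(cos(178.8°) + j·sin(178.8°)) = -105 + j2.199 V
  V2 = 30.6·(cos(-80.1°) + j·sin(-80.1°)) = 5.261 - j30.14 V
  V3 = 209·(cos(-113.6°) + j·sin(-113.6°)) = -83.67 - j191.5 V
Step 2 — Sum components: V_total = -183.4 - j219.5 V.
Step 3 — Convert to polar: |V_total| = 286 V, ∠V_total = -129.9°.

V_total = 286∠-129.9° V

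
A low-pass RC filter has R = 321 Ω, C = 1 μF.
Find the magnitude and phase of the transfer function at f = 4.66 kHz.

Step 1 — Angular frequency: ω = 2π·4660 = 2.928e+04 rad/s.
Step 2 — Transfer function: H(jω) = 1/(1 + jωRC).
Step 3 — Denominator: 1 + jωRC = 1 + j·2.928e+04·321·1e-06 = 1 + j9.399.
Step 4 — H = 0.01119 - j0.1052.
Step 5 — Magnitude: |H| = 0.1058 (-19.5 dB); phase: φ = -83.9°.

|H| = 0.1058 (-19.5 dB), φ = -83.9°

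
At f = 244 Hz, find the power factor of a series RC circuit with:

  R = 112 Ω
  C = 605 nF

Step 1 — Angular frequency: ω = 2π·f = 2π·244 = 1533 rad/s.
Step 2 — Component impedances:
  R: Z = R = 112 Ω
  C: Z = 1/(jωC) = -j/(ω·C) = 0 - j1078 Ω
Step 3 — Series combination: Z_total = R + C = 112 - j1078 Ω = 1084∠-84.1° Ω.
Step 4 — Power factor: PF = cos(φ) = Re(Z)/|Z| = 112/1084 = 0.1033.
Step 5 — Type: Im(Z) = -1078 ⇒ leading (phase φ = -84.1°).

PF = 0.1033 (leading, φ = -84.1°)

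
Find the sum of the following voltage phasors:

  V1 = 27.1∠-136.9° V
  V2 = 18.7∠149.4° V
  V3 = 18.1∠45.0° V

Step 1 — Convert each phasor to rectangular form:
  V1 = 27.1·(cos(-136.9°) + j·sin(-136.9°)) = -19.79 - j18.52 V
  V2 = 18.7·(cos(149.4°) + j·sin(149.4°)) = -16.1 + j9.519 V
  V3 = 18.1·(cos(45.0°) + j·sin(45.0°)) = 12.8 + j12.8 V
Step 2 — Sum components: V_total = -23.08 + j3.801 V.
Step 3 — Convert to polar: |V_total| = 23.4 V, ∠V_total = 170.6°.

V_total = 23.4∠170.6° V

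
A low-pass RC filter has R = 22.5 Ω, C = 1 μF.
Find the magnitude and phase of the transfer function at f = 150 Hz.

Step 1 — Angular frequency: ω = 2π·150 = 942.5 rad/s.
Step 2 — Transfer function: H(jω) = 1/(1 + jωRC).
Step 3 — Denominator: 1 + jωRC = 1 + j·942.5·22.5·1e-06 = 1 + j0.02121.
Step 4 — H = 0.9996 - j0.0212.
Step 5 — Magnitude: |H| = 0.9998 (-0.0 dB); phase: φ = -1.2°.

|H| = 0.9998 (-0.0 dB), φ = -1.2°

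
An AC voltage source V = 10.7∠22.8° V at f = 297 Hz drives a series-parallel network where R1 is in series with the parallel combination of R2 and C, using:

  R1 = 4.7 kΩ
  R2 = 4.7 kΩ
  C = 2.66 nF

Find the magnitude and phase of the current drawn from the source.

Step 1 — Angular frequency: ω = 2π·f = 2π·297 = 1866 rad/s.
Step 2 — Component impedances:
  R1: Z = R = 4700 Ω
  R2: Z = R = 4700 Ω
  C: Z = 1/(jωC) = -j/(ω·C) = 0 - j2.015e+05 Ω
Step 3 — Parallel branch: R2 || C = 1/(1/R2 + 1/C) = 4697 - j109.6 Ω.
Step 4 — Series with R1: Z_total = R1 + (R2 || C) = 9397 - j109.6 Ω = 9398∠-0.7° Ω.
Step 5 — Source phasor: V = 10.7∠22.8° V = 9.864 + j4.146 V.
Step 6 — Ohm's law: I = V / Z_total = (9.864 + j4.146) / (9397 - j109.6) = 0.001044 + j0.0004534 A.
Step 7 — Convert to polar: |I| = 0.001139 A, ∠I = 23.5°.

I = 0.001139∠23.5° A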